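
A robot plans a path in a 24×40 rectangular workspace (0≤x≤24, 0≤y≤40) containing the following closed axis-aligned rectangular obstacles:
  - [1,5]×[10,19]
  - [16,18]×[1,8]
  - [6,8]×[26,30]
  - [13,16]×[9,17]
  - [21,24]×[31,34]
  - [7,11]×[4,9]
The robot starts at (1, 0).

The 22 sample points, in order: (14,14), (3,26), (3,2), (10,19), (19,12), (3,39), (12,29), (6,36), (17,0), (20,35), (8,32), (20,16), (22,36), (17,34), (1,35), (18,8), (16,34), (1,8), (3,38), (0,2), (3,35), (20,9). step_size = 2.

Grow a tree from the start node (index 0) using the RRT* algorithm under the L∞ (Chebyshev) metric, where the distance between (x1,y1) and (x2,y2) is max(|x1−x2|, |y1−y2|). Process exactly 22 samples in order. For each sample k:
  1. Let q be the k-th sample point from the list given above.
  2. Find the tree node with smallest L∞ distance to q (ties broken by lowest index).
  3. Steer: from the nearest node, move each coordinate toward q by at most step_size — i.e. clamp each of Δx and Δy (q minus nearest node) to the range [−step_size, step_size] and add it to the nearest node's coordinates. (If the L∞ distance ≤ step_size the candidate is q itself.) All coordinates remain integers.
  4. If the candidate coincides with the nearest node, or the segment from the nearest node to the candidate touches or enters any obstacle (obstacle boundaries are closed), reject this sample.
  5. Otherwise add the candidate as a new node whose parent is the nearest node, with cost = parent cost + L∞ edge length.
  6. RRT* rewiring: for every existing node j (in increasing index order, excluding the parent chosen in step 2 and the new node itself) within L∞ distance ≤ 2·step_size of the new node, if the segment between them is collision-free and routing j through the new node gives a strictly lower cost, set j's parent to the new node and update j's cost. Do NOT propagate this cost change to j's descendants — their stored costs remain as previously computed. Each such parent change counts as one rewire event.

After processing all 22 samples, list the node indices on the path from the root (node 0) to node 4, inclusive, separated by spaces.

Path: 0 1 2 3 4

1. q=(14,14) nearest=0 d=14 new=(3,2) → add node 1 parent=0 cost=2
2. q=(3,26) nearest=1 d=24 new=(3,4) → add node 2 parent=1 cost=4
3. q=(3,2) nearest=1 d=0 → coincident, reject
4. q=(10,19) nearest=2 d=15 new=(5,6) → add node 3 parent=2 cost=6
5. q=(19,12) nearest=3 d=14 new=(7,8) → blocked by [7,11]×[4,9], reject
6. q=(3,39) nearest=3 d=33 new=(3,8) → add node 4 parent=3 cost=8
7. q=(12,29) nearest=4 d=21 new=(5,10) → blocked by [1,5]×[10,19], reject
8. q=(6,36) nearest=4 d=28 new=(5,10) → blocked by [1,5]×[10,19], reject
9. q=(17,0) nearest=3 d=12 new=(7,4) → blocked by [7,11]×[4,9], reject
10. q=(20,35) nearest=4 d=27 new=(5,10) → blocked by [1,5]×[10,19], reject
11. q=(8,32) nearest=4 d=24 new=(5,10) → blocked by [1,5]×[10,19], reject
12. q=(20,16) nearest=3 d=15 new=(7,8) → blocked by [7,11]×[4,9], reject
13. q=(22,36) nearest=4 d=28 new=(5,10) → blocked by [1,5]×[10,19], reject
14. q=(17,34) nearest=4 d=26 new=(5,10) → blocked by [1,5]×[10,19], reject
15. q=(1,35) nearest=4 d=27 new=(1,10) → blocked by [1,5]×[10,19], reject
16. q=(18,8) nearest=3 d=13 new=(7,8) → blocked by [7,11]×[4,9], reject
17. q=(16,34) nearest=4 d=26 new=(5,10) → blocked by [1,5]×[10,19], reject
18. q=(1,8) nearest=4 d=2 new=(1,8) → add node 5 parent=4 cost=10
19. q=(3,38) nearest=4 d=30 new=(3,10) → blocked by [1,5]×[10,19], reject
20. q=(0,2) nearest=0 d=2 new=(0,2) → add node 6 parent=0 cost=2
21. q=(3,35) nearest=4 d=27 new=(3,10) → blocked by [1,5]×[10,19], reject
22. q=(20,9) nearest=3 d=15 new=(7,8) → blocked by [7,11]×[4,9], reject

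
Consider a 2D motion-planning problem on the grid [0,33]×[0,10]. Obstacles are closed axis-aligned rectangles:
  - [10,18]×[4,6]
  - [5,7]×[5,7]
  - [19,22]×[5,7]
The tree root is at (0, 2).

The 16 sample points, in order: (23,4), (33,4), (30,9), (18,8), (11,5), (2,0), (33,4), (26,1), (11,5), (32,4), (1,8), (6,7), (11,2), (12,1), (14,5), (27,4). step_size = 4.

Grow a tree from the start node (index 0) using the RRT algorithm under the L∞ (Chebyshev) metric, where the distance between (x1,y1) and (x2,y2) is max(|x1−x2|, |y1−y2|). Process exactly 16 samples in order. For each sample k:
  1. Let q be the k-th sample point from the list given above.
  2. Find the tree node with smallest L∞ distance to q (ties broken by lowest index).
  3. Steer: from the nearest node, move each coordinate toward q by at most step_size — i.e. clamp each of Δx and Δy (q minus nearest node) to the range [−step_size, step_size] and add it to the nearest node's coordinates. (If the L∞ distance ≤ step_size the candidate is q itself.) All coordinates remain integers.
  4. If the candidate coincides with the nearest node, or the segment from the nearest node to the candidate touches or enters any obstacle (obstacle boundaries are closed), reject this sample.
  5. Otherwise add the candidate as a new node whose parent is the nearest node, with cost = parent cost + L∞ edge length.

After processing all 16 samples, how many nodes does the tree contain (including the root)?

Node count: 7

1. q=(23,4) nearest=0 d=23 new=(4,4) → add node 1 parent=0 cost=4
2. q=(33,4) nearest=1 d=29 new=(8,4) → add node 2 parent=1 cost=8
3. q=(30,9) nearest=2 d=22 new=(12,8) → blocked by [10,18]×[4,6], reject
4. q=(18,8) nearest=2 d=10 new=(12,8) → blocked by [10,18]×[4,6], reject
5. q=(11,5) nearest=2 d=3 new=(11,5) → blocked by [10,18]×[4,6], reject
6. q=(2,0) nearest=0 d=2 new=(2,0) → add node 3 parent=0 cost=2
7. q=(33,4) nearest=2 d=25 new=(12,4) → blocked by [10,18]×[4,6], reject
8. q=(26,1) nearest=2 d=18 new=(12,1) → add node 4 parent=2 cost=12
9. q=(11,5) nearest=2 d=3 new=(11,5) → blocked by [10,18]×[4,6], reject
10. q=(32,4) nearest=4 d=20 new=(16,4) → blocked by [10,18]×[4,6], reject
11. q=(1,8) nearest=1 d=4 new=(1,8) → add node 5 parent=1 cost=8
12. q=(6,7) nearest=1 d=3 new=(6,7) → blocked by [5,7]×[5,7], reject
13. q=(11,2) nearest=4 d=1 new=(11,2) → add node 6 parent=4 cost=13
14. q=(12,1) nearest=4 d=0 → coincident, reject
15. q=(14,5) nearest=6 d=3 new=(14,5) → blocked by [10,18]×[4,6], reject
16. q=(27,4) nearest=4 d=15 new=(16,4) → blocked by [10,18]×[4,6], reject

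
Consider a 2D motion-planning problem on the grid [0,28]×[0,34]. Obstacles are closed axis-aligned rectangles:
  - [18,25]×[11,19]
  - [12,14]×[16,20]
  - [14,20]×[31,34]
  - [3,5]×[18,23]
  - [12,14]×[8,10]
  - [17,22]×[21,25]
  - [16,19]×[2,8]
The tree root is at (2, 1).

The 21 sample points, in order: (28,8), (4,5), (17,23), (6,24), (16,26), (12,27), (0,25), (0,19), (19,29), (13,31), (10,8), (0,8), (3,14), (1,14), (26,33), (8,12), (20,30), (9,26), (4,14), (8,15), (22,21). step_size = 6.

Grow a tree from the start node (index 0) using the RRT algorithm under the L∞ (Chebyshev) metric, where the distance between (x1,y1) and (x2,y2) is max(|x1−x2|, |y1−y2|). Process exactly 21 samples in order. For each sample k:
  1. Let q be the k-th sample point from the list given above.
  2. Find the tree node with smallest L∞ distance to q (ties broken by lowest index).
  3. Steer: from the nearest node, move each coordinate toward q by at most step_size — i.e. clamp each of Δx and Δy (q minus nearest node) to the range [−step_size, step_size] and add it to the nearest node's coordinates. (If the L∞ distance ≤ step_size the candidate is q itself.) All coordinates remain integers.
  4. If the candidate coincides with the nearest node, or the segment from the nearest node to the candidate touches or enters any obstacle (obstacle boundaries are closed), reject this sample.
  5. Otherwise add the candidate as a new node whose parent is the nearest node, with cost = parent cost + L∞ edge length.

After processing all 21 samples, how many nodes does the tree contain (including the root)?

1. q=(28,8) nearest=0 d=26 new=(8,7) → add node 1 parent=0 cost=6
2. q=(4,5) nearest=0 d=4 new=(4,5) → add node 2 parent=0 cost=4
3. q=(17,23) nearest=1 d=16 new=(14,13) → add node 3 parent=1 cost=12
4. q=(6,24) nearest=3 d=11 new=(8,19) → add node 4 parent=3 cost=18
5. q=(16,26) nearest=4 d=8 new=(14,25) → add node 5 parent=4 cost=24
6. q=(12,27) nearest=5 d=2 new=(12,27) → add node 6 parent=5 cost=26
7. q=(0,25) nearest=4 d=8 new=(2,25) → blocked by [3,5]×[18,23], reject
8. q=(0,19) nearest=4 d=8 new=(2,19) → blocked by [3,5]×[18,23], reject
9. q=(19,29) nearest=5 d=5 new=(19,29) → add node 7 parent=5 cost=29
10. q=(13,31) nearest=6 d=4 new=(13,31) → add node 8 parent=6 cost=30
11. q=(10,8) nearest=1 d=2 new=(10,8) → add node 9 parent=1 cost=8
12. q=(0,8) nearest=2 d=4 new=(0,8) → add node 10 parent=2 cost=8
13. q=(3,14) nearest=4 d=5 new=(3,14) → add node 11 parent=4 cost=23
14. q=(1,14) nearest=11 d=2 new=(1,14) → add node 12 parent=11 cost=25
15. q=(26,33) nearest=7 d=7 new=(25,33) → add node 13 parent=7 cost=35
16. q=(8,12) nearest=9 d=4 new=(8,12) → add node 14 parent=9 cost=12
17. q=(20,30) nearest=7 d=1 new=(20,30) → add node 15 parent=7 cost=30
18. q=(9,26) nearest=6 d=3 new=(9,26) → add node 16 parent=6 cost=29
19. q=(4,14) nearest=11 d=1 new=(4,14) → add node 17 parent=11 cost=24
20. q=(8,15) nearest=14 d=3 new=(8,15) → add node 18 parent=14 cost=15
21. q=(22,21) nearest=3 d=8 new=(20,19) → blocked by [18,25]×[11,19], reject

Node count: 19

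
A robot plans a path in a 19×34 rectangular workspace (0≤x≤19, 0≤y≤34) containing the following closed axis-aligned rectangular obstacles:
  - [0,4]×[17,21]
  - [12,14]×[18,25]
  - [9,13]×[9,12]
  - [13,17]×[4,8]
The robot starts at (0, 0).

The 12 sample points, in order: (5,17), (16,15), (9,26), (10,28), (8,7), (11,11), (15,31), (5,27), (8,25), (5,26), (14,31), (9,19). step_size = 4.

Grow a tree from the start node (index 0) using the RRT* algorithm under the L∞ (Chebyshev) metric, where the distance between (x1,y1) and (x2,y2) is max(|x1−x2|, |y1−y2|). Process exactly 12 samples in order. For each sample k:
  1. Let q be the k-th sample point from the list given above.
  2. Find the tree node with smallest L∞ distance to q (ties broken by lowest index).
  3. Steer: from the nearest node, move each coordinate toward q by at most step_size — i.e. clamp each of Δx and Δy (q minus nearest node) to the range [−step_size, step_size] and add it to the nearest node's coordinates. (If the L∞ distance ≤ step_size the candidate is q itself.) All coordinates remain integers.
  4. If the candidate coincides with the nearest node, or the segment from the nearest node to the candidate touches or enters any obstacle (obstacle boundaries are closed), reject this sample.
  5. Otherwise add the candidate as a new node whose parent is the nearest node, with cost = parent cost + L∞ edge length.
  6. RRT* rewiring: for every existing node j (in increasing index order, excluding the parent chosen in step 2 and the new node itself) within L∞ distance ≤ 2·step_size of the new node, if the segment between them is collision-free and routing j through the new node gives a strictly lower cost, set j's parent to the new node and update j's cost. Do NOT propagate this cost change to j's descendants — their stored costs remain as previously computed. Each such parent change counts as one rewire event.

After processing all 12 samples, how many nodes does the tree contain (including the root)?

1. q=(5,17) nearest=0 d=17 new=(4,4) → add node 1 parent=0 cost=4
2. q=(16,15) nearest=1 d=12 new=(8,8) → add node 2 parent=1 cost=8
3. q=(9,26) nearest=2 d=18 new=(9,12) → blocked by [9,13]×[9,12], reject
4. q=(10,28) nearest=2 d=20 new=(10,12) → blocked by [9,13]×[9,12], reject
5. q=(8,7) nearest=2 d=1 new=(8,7) → add node 3 parent=2 cost=9
6. q=(11,11) nearest=2 d=3 new=(11,11) → blocked by [9,13]×[9,12], reject
7. q=(15,31) nearest=2 d=23 new=(12,12) → blocked by [9,13]×[9,12], reject
8. q=(5,27) nearest=2 d=19 new=(5,12) → add node 4 parent=2 cost=12
9. q=(8,25) nearest=4 d=13 new=(8,16) → add node 5 parent=4 cost=16
10. q=(5,26) nearest=5 d=10 new=(5,20) → add node 6 parent=5 cost=20
11. q=(14,31) nearest=6 d=11 new=(9,24) → add node 7 parent=6 cost=24
12. q=(9,19) nearest=5 d=3 new=(9,19) → add node 8 parent=5 cost=19

Node count: 9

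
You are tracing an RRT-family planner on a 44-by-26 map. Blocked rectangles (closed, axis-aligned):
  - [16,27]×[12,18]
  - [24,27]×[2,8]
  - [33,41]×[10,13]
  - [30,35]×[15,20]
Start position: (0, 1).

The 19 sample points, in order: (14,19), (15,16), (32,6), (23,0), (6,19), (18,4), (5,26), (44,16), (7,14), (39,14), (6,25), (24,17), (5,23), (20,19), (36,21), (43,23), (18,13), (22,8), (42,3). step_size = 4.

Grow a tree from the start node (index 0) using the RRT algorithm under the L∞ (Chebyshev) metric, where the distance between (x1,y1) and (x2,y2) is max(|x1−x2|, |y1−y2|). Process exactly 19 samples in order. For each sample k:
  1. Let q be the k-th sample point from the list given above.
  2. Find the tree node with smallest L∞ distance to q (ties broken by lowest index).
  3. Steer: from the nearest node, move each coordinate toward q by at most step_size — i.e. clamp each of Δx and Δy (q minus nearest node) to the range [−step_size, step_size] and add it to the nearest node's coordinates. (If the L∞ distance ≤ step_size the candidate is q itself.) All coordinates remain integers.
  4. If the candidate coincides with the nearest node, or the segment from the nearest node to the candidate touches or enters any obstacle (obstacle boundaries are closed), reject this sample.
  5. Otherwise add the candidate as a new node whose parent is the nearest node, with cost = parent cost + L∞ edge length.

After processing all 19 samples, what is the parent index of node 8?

1. q=(14,19) nearest=0 d=18 new=(4,5) → add node 1 parent=0 cost=4
2. q=(15,16) nearest=1 d=11 new=(8,9) → add node 2 parent=1 cost=8
3. q=(32,6) nearest=2 d=24 new=(12,6) → add node 3 parent=2 cost=12
4. q=(23,0) nearest=3 d=11 new=(16,2) → add node 4 parent=3 cost=16
5. q=(6,19) nearest=2 d=10 new=(6,13) → add node 5 parent=2 cost=12
6. q=(18,4) nearest=4 d=2 new=(18,4) → add node 6 parent=4 cost=18
7. q=(5,26) nearest=5 d=13 new=(5,17) → add node 7 parent=5 cost=16
8. q=(44,16) nearest=6 d=26 new=(22,8) → add node 8 parent=6 cost=22
9. q=(7,14) nearest=5 d=1 new=(7,14) → add node 9 parent=5 cost=13
10. q=(39,14) nearest=8 d=17 new=(26,12) → blocked by [16,27]×[12,18], reject
11. q=(6,25) nearest=7 d=8 new=(6,21) → add node 10 parent=7 cost=20
12. q=(24,17) nearest=8 d=9 new=(24,12) → blocked by [16,27]×[12,18], reject
13. q=(5,23) nearest=10 d=2 new=(5,23) → add node 11 parent=10 cost=22
14. q=(20,19) nearest=8 d=11 new=(20,12) → blocked by [16,27]×[12,18], reject
15. q=(36,21) nearest=8 d=14 new=(26,12) → blocked by [16,27]×[12,18], reject
16. q=(43,23) nearest=8 d=21 new=(26,12) → blocked by [16,27]×[12,18], reject
17. q=(18,13) nearest=8 d=5 new=(18,12) → blocked by [16,27]×[12,18], reject
18. q=(22,8) nearest=8 d=0 → coincident, reject
19. q=(42,3) nearest=8 d=20 new=(26,4) → blocked by [24,27]×[2,8], reject

Parent of node 8: 6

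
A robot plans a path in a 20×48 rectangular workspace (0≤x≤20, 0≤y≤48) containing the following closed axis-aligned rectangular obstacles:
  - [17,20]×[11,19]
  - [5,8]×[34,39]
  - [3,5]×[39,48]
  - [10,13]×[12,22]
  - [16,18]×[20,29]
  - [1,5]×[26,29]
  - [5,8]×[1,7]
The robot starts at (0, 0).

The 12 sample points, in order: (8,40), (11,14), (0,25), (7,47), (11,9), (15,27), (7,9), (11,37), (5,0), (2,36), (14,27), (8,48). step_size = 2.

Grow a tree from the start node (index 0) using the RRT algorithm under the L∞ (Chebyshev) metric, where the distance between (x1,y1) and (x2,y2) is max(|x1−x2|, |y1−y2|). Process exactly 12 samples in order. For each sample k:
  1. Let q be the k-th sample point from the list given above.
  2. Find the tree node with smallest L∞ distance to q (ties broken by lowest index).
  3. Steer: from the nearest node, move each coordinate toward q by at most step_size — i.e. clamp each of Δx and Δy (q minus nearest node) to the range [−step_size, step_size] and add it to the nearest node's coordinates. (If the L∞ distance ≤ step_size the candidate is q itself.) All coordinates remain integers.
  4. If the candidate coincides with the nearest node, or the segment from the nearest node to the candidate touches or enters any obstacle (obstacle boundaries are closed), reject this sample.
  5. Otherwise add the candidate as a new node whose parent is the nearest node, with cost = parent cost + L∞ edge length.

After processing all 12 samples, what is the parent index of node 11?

1. q=(8,40) nearest=0 d=40 new=(2,2) → add node 1 parent=0 cost=2
2. q=(11,14) nearest=1 d=12 new=(4,4) → add node 2 parent=1 cost=4
3. q=(0,25) nearest=2 d=21 new=(2,6) → add node 3 parent=2 cost=6
4. q=(7,47) nearest=3 d=41 new=(4,8) → add node 4 parent=3 cost=8
5. q=(11,9) nearest=2 d=7 new=(6,6) → blocked by [5,8]×[1,7], reject
6. q=(15,27) nearest=4 d=19 new=(6,10) → add node 5 parent=4 cost=10
7. q=(7,9) nearest=5 d=1 new=(7,9) → add node 6 parent=5 cost=11
8. q=(11,37) nearest=5 d=27 new=(8,12) → add node 7 parent=5 cost=12
9. q=(5,0) nearest=1 d=3 new=(4,0) → add node 8 parent=1 cost=4
10. q=(2,36) nearest=7 d=24 new=(6,14) → add node 9 parent=7 cost=14
11. q=(14,27) nearest=9 d=13 new=(8,16) → add node 10 parent=9 cost=16
12. q=(8,48) nearest=10 d=32 new=(8,18) → add node 11 parent=10 cost=18

Parent of node 11: 10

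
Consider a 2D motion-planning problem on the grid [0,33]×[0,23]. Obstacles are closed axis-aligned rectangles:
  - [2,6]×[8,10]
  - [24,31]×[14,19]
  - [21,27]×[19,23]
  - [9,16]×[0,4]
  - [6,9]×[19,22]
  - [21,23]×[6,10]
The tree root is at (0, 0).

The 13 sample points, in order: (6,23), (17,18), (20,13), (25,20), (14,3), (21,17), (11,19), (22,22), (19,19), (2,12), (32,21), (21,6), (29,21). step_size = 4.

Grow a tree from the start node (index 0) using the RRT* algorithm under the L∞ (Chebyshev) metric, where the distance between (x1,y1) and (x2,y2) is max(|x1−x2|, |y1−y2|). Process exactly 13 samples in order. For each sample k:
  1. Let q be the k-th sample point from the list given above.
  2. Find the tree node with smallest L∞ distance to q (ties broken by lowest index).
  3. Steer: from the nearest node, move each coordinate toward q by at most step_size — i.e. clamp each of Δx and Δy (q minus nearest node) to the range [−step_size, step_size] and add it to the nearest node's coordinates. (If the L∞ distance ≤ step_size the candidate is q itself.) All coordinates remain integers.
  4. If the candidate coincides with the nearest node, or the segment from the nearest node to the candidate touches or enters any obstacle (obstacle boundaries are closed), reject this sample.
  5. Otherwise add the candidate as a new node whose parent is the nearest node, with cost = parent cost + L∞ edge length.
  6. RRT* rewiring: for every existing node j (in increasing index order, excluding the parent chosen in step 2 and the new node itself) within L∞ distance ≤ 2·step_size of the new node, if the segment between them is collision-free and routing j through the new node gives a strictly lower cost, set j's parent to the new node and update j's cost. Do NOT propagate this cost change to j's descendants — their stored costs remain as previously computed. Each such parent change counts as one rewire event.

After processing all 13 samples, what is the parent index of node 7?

Parent of node 7: 5

1. q=(6,23) nearest=0 d=23 new=(4,4) → add node 1 parent=0 cost=4
2. q=(17,18) nearest=1 d=14 new=(8,8) → add node 2 parent=1 cost=8
3. q=(20,13) nearest=2 d=12 new=(12,12) → add node 3 parent=2 cost=12
4. q=(25,20) nearest=3 d=13 new=(16,16) → add node 4 parent=3 cost=16
5. q=(14,3) nearest=2 d=6 new=(12,4) → blocked by [9,16]×[0,4], reject
6. q=(21,17) nearest=4 d=5 new=(20,17) → add node 5 parent=4 cost=20
7. q=(11,19) nearest=4 d=5 new=(12,19) → add node 6 parent=4 cost=20
8. q=(22,22) nearest=5 d=5 new=(22,21) → blocked by [21,27]×[19,23], reject
9. q=(19,19) nearest=5 d=2 new=(19,19) → add node 7 parent=5 cost=22
10. q=(2,12) nearest=2 d=6 new=(4,12) → blocked by [2,6]×[8,10], reject
11. q=(32,21) nearest=5 d=12 new=(24,21) → blocked by [21,27]×[19,23], reject
12. q=(21,6) nearest=3 d=9 new=(16,8) → add node 8 parent=3 cost=16
13. q=(29,21) nearest=5 d=9 new=(24,21) → blocked by [21,27]×[19,23], reject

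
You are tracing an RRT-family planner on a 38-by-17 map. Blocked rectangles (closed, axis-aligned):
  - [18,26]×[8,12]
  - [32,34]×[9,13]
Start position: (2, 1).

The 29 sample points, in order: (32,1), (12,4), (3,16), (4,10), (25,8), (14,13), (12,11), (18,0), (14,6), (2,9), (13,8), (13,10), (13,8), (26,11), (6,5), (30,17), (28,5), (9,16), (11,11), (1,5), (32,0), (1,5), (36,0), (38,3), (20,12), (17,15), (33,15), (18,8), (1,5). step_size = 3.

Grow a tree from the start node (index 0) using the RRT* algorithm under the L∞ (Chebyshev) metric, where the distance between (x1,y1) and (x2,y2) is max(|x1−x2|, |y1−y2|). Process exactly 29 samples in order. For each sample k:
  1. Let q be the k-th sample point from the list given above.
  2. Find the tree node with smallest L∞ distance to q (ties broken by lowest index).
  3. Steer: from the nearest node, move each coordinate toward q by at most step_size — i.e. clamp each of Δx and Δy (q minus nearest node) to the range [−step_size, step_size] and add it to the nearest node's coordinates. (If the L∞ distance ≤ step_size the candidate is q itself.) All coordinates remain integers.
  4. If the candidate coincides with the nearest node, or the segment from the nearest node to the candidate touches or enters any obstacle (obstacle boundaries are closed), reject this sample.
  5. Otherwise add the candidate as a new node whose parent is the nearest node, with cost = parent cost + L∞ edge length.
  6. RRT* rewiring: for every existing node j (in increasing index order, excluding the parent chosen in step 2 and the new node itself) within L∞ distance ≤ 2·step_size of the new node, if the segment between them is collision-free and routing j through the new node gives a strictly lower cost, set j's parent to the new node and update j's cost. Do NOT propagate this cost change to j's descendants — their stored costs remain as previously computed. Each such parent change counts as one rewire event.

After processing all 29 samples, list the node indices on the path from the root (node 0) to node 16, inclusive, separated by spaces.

1. q=(32,1) nearest=0 d=30 new=(5,1) → add node 1 parent=0 cost=3
2. q=(12,4) nearest=1 d=7 new=(8,4) → add node 2 parent=1 cost=6
3. q=(3,16) nearest=2 d=12 new=(5,7) → add node 3 parent=2 cost=9
4. q=(4,10) nearest=3 d=3 new=(4,10) → add node 4 parent=3 cost=12
5. q=(25,8) nearest=2 d=17 new=(11,7) → add node 5 parent=2 cost=9
6. q=(14,13) nearest=5 d=6 new=(14,10) → add node 6 parent=5 cost=12
7. q=(12,11) nearest=6 d=2 new=(12,11) → add node 7 parent=6 cost=14
8. q=(18,0) nearest=5 d=7 new=(14,4) → add node 8 parent=5 cost=12
9. q=(14,6) nearest=8 d=2 new=(14,6) → add node 9 parent=8 cost=14
10. q=(2,9) nearest=4 d=2 new=(2,9) → add node 10 parent=4 cost=14
11. q=(13,8) nearest=5 d=2 new=(13,8) → add node 11 parent=5 cost=11; rewire 9→11 (13<14)
12. q=(13,10) nearest=6 d=1 new=(13,10) → add node 12 parent=6 cost=13
13. q=(13,8) nearest=11 d=0 → coincident, reject
14. q=(26,11) nearest=6 d=12 new=(17,11) → add node 13 parent=6 cost=15
15. q=(6,5) nearest=2 d=2 new=(6,5) → add node 14 parent=2 cost=8; rewire 10→14 (12<14)
16. q=(30,17) nearest=13 d=13 new=(20,14) → blocked by [18,26]×[8,12], reject
17. q=(28,5) nearest=13 d=11 new=(20,8) → blocked by [18,26]×[8,12], reject
18. q=(9,16) nearest=7 d=5 new=(9,14) → add node 15 parent=7 cost=17
19. q=(11,11) nearest=7 d=1 new=(11,11) → add node 16 parent=7 cost=15
20. q=(1,5) nearest=0 d=4 new=(1,4) → add node 17 parent=0 cost=3; rewire 3→17 (7<9); rewire 4→17 (9<12); rewire 10→17 (8<12)
21. q=(32,0) nearest=13 d=15 new=(20,8) → blocked by [18,26]×[8,12], reject
22. q=(1,5) nearest=17 d=1 new=(1,5) → add node 18 parent=17 cost=4
23. q=(36,0) nearest=13 d=19 new=(20,8) → blocked by [18,26]×[8,12], reject
24. q=(38,3) nearest=13 d=21 new=(20,8) → blocked by [18,26]×[8,12], reject
25. q=(20,12) nearest=13 d=3 new=(20,12) → blocked by [18,26]×[8,12], reject
26. q=(17,15) nearest=13 d=4 new=(17,14) → add node 19 parent=13 cost=18
27. q=(33,15) nearest=13 d=16 new=(20,14) → blocked by [18,26]×[8,12], reject
28. q=(18,8) nearest=13 d=3 new=(18,8) → blocked by [18,26]×[8,12], reject
29. q=(1,5) nearest=18 d=0 → coincident, reject

Path: 0 1 2 5 6 7 16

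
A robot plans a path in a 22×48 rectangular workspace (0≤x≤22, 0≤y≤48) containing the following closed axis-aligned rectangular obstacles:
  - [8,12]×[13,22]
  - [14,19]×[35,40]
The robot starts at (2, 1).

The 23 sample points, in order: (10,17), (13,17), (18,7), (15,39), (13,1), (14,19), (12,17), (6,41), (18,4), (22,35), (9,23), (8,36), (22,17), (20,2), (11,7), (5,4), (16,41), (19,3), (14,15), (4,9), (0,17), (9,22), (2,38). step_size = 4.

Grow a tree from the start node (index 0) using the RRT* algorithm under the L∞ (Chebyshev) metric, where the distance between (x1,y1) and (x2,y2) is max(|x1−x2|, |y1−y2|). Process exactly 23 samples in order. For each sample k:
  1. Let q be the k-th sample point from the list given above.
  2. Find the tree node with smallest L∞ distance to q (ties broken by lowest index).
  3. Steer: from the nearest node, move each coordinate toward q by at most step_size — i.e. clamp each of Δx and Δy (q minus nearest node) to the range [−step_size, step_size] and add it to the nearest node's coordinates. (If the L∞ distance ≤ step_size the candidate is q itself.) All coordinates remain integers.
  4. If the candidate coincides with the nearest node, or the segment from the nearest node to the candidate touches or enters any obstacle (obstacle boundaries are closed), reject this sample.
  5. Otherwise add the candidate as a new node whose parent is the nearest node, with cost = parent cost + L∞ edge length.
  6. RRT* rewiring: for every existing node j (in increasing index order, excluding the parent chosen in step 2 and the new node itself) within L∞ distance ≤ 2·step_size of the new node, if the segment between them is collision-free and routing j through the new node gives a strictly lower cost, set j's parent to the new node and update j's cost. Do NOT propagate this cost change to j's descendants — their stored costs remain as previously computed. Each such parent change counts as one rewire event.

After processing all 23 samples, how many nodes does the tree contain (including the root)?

Node count: 20

1. q=(10,17) nearest=0 d=16 new=(6,5) → add node 1 parent=0 cost=4
2. q=(13,17) nearest=1 d=12 new=(10,9) → add node 2 parent=1 cost=8
3. q=(18,7) nearest=2 d=8 new=(14,7) → add node 3 parent=2 cost=12
4. q=(15,39) nearest=2 d=30 new=(14,13) → add node 4 parent=2 cost=12
5. q=(13,1) nearest=3 d=6 new=(13,3) → add node 5 parent=3 cost=16
6. q=(14,19) nearest=4 d=6 new=(14,17) → add node 6 parent=4 cost=16
7. q=(12,17) nearest=6 d=2 new=(12,17) → blocked by [8,12]×[13,22], reject
8. q=(6,41) nearest=6 d=24 new=(10,21) → blocked by [8,12]×[13,22], reject
9. q=(18,4) nearest=3 d=4 new=(18,4) → add node 7 parent=3 cost=16
10. q=(22,35) nearest=6 d=18 new=(18,21) → add node 8 parent=6 cost=20
11. q=(9,23) nearest=6 d=6 new=(10,21) → blocked by [8,12]×[13,22], reject
12. q=(8,36) nearest=8 d=15 new=(14,25) → add node 9 parent=8 cost=24
13. q=(22,17) nearest=8 d=4 new=(22,17) → add node 10 parent=8 cost=24
14. q=(20,2) nearest=7 d=2 new=(20,2) → add node 11 parent=7 cost=18
15. q=(11,7) nearest=2 d=2 new=(11,7) → add node 12 parent=2 cost=10; rewire 5→12 (14<16)
16. q=(5,4) nearest=1 d=1 new=(5,4) → add node 13 parent=1 cost=5; rewire 5→13 (13<14)
17. q=(16,41) nearest=9 d=16 new=(16,29) → add node 14 parent=9 cost=28
18. q=(19,3) nearest=7 d=1 new=(19,3) → add node 15 parent=7 cost=17
19. q=(14,15) nearest=4 d=2 new=(14,15) → add node 16 parent=4 cost=14; rewire 10→16 (22<24)
20. q=(4,9) nearest=1 d=4 new=(4,9) → add node 17 parent=1 cost=8
21. q=(0,17) nearest=17 d=8 new=(0,13) → add node 18 parent=17 cost=12
22. q=(9,22) nearest=6 d=5 new=(10,21) → blocked by [8,12]×[13,22], reject
23. q=(2,38) nearest=9 d=13 new=(10,29) → add node 19 parent=9 cost=28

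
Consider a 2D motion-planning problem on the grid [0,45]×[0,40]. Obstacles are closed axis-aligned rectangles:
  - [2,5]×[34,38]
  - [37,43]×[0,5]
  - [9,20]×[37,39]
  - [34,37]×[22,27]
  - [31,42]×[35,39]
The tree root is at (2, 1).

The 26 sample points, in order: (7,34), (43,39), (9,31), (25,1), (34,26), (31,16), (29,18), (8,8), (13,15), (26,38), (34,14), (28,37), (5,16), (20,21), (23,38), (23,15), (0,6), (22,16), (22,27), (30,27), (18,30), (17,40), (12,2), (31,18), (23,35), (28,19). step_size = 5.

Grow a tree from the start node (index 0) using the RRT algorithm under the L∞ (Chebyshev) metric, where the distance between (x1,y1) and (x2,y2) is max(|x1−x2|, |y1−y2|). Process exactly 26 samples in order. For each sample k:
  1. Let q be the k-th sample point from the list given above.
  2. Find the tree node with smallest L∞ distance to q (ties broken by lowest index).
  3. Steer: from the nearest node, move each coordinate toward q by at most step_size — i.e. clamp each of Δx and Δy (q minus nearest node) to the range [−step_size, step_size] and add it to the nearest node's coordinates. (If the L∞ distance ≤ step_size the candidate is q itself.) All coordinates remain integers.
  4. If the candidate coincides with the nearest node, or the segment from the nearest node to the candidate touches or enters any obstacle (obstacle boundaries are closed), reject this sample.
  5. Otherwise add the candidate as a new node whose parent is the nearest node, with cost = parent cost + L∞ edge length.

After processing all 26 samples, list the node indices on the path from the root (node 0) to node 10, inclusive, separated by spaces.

1. q=(7,34) nearest=0 d=33 new=(7,6) → add node 1 parent=0 cost=5
2. q=(43,39) nearest=1 d=36 new=(12,11) → add node 2 parent=1 cost=10
3. q=(9,31) nearest=2 d=20 new=(9,16) → add node 3 parent=2 cost=15
4. q=(25,1) nearest=2 d=13 new=(17,6) → add node 4 parent=2 cost=15
5. q=(34,26) nearest=4 d=20 new=(22,11) → add node 5 parent=4 cost=20
6. q=(31,16) nearest=5 d=9 new=(27,16) → add node 6 parent=5 cost=25
7. q=(29,18) nearest=6 d=2 new=(29,18) → add node 7 parent=6 cost=27
8. q=(8,8) nearest=1 d=2 new=(8,8) → add node 8 parent=1 cost=7
9. q=(13,15) nearest=2 d=4 new=(13,15) → add node 9 parent=2 cost=14
10. q=(26,38) nearest=7 d=20 new=(26,23) → add node 10 parent=7 cost=32
11. q=(34,14) nearest=7 d=5 new=(34,14) → add node 11 parent=7 cost=32
12. q=(28,37) nearest=10 d=14 new=(28,28) → add node 12 parent=10 cost=37
13. q=(5,16) nearest=3 d=4 new=(5,16) → add node 13 parent=3 cost=19
14. q=(20,21) nearest=10 d=6 new=(21,21) → add node 14 parent=10 cost=37
15. q=(23,38) nearest=12 d=10 new=(23,33) → add node 15 parent=12 cost=42
16. q=(23,15) nearest=5 d=4 new=(23,15) → add node 16 parent=5 cost=24
17. q=(0,6) nearest=0 d=5 new=(0,6) → add node 17 parent=0 cost=5
18. q=(22,16) nearest=16 d=1 new=(22,16) → add node 18 parent=16 cost=25
19. q=(22,27) nearest=10 d=4 new=(22,27) → add node 19 parent=10 cost=36
20. q=(30,27) nearest=12 d=2 new=(30,27) → add node 20 parent=12 cost=39
21. q=(18,30) nearest=19 d=4 new=(18,30) → add node 21 parent=19 cost=40
22. q=(17,40) nearest=15 d=7 new=(18,38) → blocked by [9,20]×[37,39], reject
23. q=(12,2) nearest=1 d=5 new=(12,2) → add node 22 parent=1 cost=10
24. q=(31,18) nearest=7 d=2 new=(31,18) → add node 23 parent=7 cost=29
25. q=(23,35) nearest=15 d=2 new=(23,35) → add node 24 parent=15 cost=44
26. q=(28,19) nearest=7 d=1 new=(28,19) → add node 25 parent=7 cost=28

Path: 0 1 2 4 5 6 7 10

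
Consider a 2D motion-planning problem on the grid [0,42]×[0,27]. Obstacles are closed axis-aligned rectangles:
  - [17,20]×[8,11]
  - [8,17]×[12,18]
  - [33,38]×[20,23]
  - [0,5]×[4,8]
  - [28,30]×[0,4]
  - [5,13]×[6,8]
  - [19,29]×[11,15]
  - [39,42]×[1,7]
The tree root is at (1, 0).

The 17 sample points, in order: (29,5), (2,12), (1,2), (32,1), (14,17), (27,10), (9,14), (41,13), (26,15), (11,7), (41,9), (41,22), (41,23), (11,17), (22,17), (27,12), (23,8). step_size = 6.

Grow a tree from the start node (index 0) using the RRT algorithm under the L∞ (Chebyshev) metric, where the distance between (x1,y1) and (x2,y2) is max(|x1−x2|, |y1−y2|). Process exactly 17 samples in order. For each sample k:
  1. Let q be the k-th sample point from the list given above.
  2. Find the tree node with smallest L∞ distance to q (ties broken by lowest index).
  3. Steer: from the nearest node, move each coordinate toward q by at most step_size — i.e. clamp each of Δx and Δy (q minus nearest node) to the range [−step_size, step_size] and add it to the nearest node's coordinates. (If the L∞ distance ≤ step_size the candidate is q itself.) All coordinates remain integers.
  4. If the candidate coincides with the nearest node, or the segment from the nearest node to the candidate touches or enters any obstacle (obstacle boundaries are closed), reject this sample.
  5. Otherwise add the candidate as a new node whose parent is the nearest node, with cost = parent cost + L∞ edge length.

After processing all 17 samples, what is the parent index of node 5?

Parent of node 5: 4

1. q=(29,5) nearest=0 d=28 new=(7,5) → add node 1 parent=0 cost=6
2. q=(2,12) nearest=1 d=7 new=(2,11) → blocked by [0,5]×[4,8], reject
3. q=(1,2) nearest=0 d=2 new=(1,2) → add node 2 parent=0 cost=2
4. q=(32,1) nearest=1 d=25 new=(13,1) → add node 3 parent=1 cost=12
5. q=(14,17) nearest=1 d=12 new=(13,11) → blocked by [5,13]×[6,8], reject
6. q=(27,10) nearest=3 d=14 new=(19,7) → add node 4 parent=3 cost=18
7. q=(9,14) nearest=1 d=9 new=(9,11) → blocked by [5,13]×[6,8], reject
8. q=(41,13) nearest=4 d=22 new=(25,13) → blocked by [17,20]×[8,11], reject
9. q=(26,15) nearest=4 d=8 new=(25,13) → blocked by [17,20]×[8,11], reject
10. q=(11,7) nearest=1 d=4 new=(11,7) → blocked by [5,13]×[6,8], reject
11. q=(41,9) nearest=4 d=22 new=(25,9) → add node 5 parent=4 cost=24
12. q=(41,22) nearest=5 d=16 new=(31,15) → blocked by [19,29]×[11,15], reject
13. q=(41,23) nearest=5 d=16 new=(31,15) → blocked by [19,29]×[11,15], reject
14. q=(11,17) nearest=4 d=10 new=(13,13) → blocked by [17,20]×[8,11], reject
15. q=(22,17) nearest=5 d=8 new=(22,15) → blocked by [19,29]×[11,15], reject
16. q=(27,12) nearest=5 d=3 new=(27,12) → blocked by [19,29]×[11,15], reject
17. q=(23,8) nearest=5 d=2 new=(23,8) → add node 6 parent=5 cost=26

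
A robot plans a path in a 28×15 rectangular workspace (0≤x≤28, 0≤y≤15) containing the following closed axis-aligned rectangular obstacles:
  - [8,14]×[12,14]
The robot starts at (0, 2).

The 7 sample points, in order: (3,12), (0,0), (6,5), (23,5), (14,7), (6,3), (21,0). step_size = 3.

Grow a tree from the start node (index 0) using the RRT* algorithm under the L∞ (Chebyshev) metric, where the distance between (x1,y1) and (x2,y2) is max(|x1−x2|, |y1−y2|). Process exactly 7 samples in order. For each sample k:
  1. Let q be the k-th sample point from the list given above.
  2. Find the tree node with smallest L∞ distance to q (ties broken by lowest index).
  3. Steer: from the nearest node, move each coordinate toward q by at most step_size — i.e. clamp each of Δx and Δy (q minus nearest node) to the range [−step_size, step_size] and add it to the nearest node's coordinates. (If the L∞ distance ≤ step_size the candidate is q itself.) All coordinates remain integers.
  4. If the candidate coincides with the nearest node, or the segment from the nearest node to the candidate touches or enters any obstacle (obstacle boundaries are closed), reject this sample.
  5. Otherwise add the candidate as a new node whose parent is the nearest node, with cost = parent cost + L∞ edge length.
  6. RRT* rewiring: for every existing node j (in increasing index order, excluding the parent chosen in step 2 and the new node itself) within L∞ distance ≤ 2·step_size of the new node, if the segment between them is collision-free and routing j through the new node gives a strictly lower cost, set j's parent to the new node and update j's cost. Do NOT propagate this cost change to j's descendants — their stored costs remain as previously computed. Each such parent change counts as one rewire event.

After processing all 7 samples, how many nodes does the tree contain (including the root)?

Node count: 8

1. q=(3,12) nearest=0 d=10 new=(3,5) → add node 1 parent=0 cost=3
2. q=(0,0) nearest=0 d=2 new=(0,0) → add node 2 parent=0 cost=2
3. q=(6,5) nearest=1 d=3 new=(6,5) → add node 3 parent=1 cost=6
4. q=(23,5) nearest=3 d=17 new=(9,5) → add node 4 parent=3 cost=9
5. q=(14,7) nearest=4 d=5 new=(12,7) → add node 5 parent=4 cost=12
6. q=(6,3) nearest=3 d=2 new=(6,3) → add node 6 parent=3 cost=8
7. q=(21,0) nearest=5 d=9 new=(15,4) → add node 7 parent=5 cost=15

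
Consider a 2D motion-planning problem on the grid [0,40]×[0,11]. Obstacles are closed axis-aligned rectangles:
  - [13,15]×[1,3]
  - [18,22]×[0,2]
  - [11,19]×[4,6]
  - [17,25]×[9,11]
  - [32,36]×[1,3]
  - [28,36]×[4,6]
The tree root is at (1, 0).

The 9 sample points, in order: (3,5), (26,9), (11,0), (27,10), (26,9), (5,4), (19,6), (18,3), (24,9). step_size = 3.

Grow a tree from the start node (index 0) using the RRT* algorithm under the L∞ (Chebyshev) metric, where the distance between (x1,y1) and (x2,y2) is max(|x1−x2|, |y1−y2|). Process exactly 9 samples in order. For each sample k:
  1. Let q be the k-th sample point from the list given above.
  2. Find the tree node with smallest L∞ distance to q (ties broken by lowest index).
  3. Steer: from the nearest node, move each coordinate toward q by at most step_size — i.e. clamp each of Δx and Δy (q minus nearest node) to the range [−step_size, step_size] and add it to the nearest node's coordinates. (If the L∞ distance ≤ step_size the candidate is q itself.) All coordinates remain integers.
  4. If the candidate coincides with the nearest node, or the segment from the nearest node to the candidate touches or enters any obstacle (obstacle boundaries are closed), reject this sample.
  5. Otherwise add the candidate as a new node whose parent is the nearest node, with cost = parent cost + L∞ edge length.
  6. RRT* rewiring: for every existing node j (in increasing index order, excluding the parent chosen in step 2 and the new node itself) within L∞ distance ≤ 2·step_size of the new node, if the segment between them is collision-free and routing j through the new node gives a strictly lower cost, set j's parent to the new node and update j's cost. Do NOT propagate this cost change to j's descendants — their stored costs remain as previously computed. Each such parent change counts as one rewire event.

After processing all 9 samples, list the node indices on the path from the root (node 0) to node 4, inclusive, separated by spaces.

1. q=(3,5) nearest=0 d=5 new=(3,3) → add node 1 parent=0 cost=3
2. q=(26,9) nearest=1 d=23 new=(6,6) → add node 2 parent=1 cost=6
3. q=(11,0) nearest=2 d=6 new=(9,3) → add node 3 parent=2 cost=9
4. q=(27,10) nearest=3 d=18 new=(12,6) → blocked by [11,19]×[4,6], reject
5. q=(26,9) nearest=3 d=17 new=(12,6) → blocked by [11,19]×[4,6], reject
6. q=(5,4) nearest=1 d=2 new=(5,4) → add node 4 parent=1 cost=5
7. q=(19,6) nearest=3 d=10 new=(12,6) → blocked by [11,19]×[4,6], reject
8. q=(18,3) nearest=3 d=9 new=(12,3) → add node 5 parent=3 cost=12
9. q=(24,9) nearest=5 d=12 new=(15,6) → blocked by [11,19]×[4,6], reject

Path: 0 1 4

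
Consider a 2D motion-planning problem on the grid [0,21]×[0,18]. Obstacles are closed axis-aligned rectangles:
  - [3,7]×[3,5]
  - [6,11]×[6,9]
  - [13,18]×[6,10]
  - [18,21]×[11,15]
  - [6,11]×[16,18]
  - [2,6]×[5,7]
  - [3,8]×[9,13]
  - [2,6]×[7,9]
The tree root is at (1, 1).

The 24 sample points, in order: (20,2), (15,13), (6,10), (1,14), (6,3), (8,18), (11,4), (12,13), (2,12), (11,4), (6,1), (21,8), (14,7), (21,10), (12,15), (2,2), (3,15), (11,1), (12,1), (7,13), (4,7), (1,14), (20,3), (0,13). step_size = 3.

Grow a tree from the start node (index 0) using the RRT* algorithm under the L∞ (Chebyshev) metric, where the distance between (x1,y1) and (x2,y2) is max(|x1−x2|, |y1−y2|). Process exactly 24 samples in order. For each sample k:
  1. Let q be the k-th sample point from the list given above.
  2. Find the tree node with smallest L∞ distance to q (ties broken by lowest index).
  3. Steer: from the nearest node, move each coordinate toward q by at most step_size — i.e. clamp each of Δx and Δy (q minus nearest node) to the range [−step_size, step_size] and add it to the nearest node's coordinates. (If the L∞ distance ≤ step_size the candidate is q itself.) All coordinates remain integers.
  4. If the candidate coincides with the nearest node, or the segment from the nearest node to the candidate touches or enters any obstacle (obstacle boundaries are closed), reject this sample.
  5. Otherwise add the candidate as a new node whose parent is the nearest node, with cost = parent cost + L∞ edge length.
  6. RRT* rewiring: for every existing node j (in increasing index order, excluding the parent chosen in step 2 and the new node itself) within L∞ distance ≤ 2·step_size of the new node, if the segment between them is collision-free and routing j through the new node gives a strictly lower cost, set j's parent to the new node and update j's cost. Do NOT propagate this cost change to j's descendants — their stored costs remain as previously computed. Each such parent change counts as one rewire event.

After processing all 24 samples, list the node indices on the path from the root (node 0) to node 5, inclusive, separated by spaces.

Path: 0 1 2 3 5

1. q=(20,2) nearest=0 d=19 new=(4,2) → add node 1 parent=0 cost=3
2. q=(15,13) nearest=1 d=11 new=(7,5) → blocked by [3,7]×[3,5], reject
3. q=(6,10) nearest=1 d=8 new=(6,5) → blocked by [3,7]×[3,5], reject
4. q=(1,14) nearest=1 d=12 new=(1,5) → blocked by [3,7]×[3,5], reject
5. q=(6,3) nearest=1 d=2 new=(6,3) → blocked by [3,7]×[3,5], reject
6. q=(8,18) nearest=1 d=16 new=(7,5) → blocked by [3,7]×[3,5], reject
7. q=(11,4) nearest=1 d=7 new=(7,4) → blocked by [3,7]×[3,5], reject
8. q=(12,13) nearest=1 d=11 new=(7,5) → blocked by [3,7]×[3,5], reject
9. q=(2,12) nearest=1 d=10 new=(2,5) → blocked by [3,7]×[3,5], reject
10. q=(11,4) nearest=1 d=7 new=(7,4) → blocked by [3,7]×[3,5], reject
11. q=(6,1) nearest=1 d=2 new=(6,1) → add node 2 parent=1 cost=5
12. q=(21,8) nearest=2 d=15 new=(9,4) → add node 3 parent=2 cost=8
13. q=(14,7) nearest=3 d=5 new=(12,7) → blocked by [6,11]×[6,9], reject
14. q=(21,10) nearest=3 d=12 new=(12,7) → blocked by [6,11]×[6,9], reject
15. q=(12,15) nearest=3 d=11 new=(12,7) → blocked by [6,11]×[6,9], reject
16. q=(2,2) nearest=0 d=1 new=(2,2) → add node 4 parent=0 cost=1
17. q=(3,15) nearest=3 d=11 new=(6,7) → blocked by [6,11]×[6,9], reject
18. q=(11,1) nearest=3 d=3 new=(11,1) → add node 5 parent=3 cost=11
19. q=(12,1) nearest=5 d=1 new=(12,1) → add node 6 parent=5 cost=12
20. q=(7,13) nearest=3 d=9 new=(7,7) → blocked by [6,11]×[6,9], reject
21. q=(4,7) nearest=1 d=5 new=(4,5) → blocked by [3,7]×[3,5], reject
22. q=(1,14) nearest=3 d=10 new=(6,7) → blocked by [6,11]×[6,9], reject
23. q=(20,3) nearest=6 d=8 new=(15,3) → add node 7 parent=6 cost=15
24. q=(0,13) nearest=3 d=9 new=(6,7) → blocked by [6,11]×[6,9], reject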